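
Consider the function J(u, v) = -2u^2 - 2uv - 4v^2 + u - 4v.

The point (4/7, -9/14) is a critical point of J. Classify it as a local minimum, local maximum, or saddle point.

The Hessian of J is constant: H = [[-4, -2], [-2, -8]].
det(H) = (-4)·(-8) − (-2)² = 28.
det(H) > 0 and tr(H) = -12 < 0, so H is negative definite and the point is a local maximum.

local maximum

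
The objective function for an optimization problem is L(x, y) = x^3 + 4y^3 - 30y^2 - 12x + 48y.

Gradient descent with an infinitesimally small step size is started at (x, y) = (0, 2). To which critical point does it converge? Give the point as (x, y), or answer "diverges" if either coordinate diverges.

(2, 4)

L is separable, so gradient descent decouples: x follows -∂L/∂x, y follows -∂L/∂y.
∂L/∂x = 3(x - 2)(x + 2); at x=0 this is -12, so x increases.
∂L/∂y = 12(y - 4)(y - 1); at y=2 this is -24, so y increases.
x converges to its nearest critical value 2 (a local min of the x-part); y converges to 4. The iterate converges to (2, 4).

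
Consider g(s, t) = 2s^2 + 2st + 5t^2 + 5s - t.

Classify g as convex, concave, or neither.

g is quadratic, so its Hessian is the constant matrix H = [[4, 2], [2, 10]].
det(H) = 36, tr(H) = 14.
det(H) > 0 and tr(H) > 0, so H is positive definite everywhere: convex.

convex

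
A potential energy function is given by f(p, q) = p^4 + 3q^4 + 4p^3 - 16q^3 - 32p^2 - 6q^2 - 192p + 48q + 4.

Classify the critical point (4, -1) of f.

The mixed partial ∂²f/∂p∂q is 0, so the Hessian at any point is diag(f_pp, f_qq) = diag(4(3p^2 + 6p - 16), 12(3q^2 - 8q - 1)).
At (4, -1): H = diag(224, 120).
Both eigenvalues are positive, so H is positive definite: a local minimum.

local minimum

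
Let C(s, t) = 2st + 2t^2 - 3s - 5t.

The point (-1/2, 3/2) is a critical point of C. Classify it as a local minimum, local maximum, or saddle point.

saddle point

The Hessian of C is constant: H = [[0, 2], [2, 4]].
det(H) = 0·4 − 2² = -4.
Since det(H) < 0, H is indefinite and the critical point is a saddle point.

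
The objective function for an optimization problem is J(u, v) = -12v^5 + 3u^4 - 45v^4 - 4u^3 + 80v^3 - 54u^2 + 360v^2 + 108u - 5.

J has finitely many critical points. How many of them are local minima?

J separates as a function of u plus a function of v, so ∇J=0 decouples.
∂J/∂u = 12(u - 3)(u - 1)(u + 3) = 0 at u ∈ {-3, 1, 3}; ∂J/∂v = -60v(v - 2)(v + 2)(v + 3) = 0 at v ∈ {-3, -2, 0, 2}.
The Hessian is diagonal: diag(J_uu, J_vv). Second derivatives: J_uu(-3)=288, J_uu(1)=-96, J_uu(3)=144; J_vv(-3)=900, J_vv(-2)=-480, J_vv(0)=720, J_vv(2)=-2400.
Local minima occur where both diagonal entries positive: (-3, -3), (-3, 0), (3, -3), (3, 0). Count: 4.

4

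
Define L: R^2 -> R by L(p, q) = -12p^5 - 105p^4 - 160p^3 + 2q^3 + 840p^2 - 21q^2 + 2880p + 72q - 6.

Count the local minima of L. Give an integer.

2

L separates as a function of p plus a function of q, so ∇L=0 decouples.
∂L/∂p = -60(p - 2)(p + 2)(p + 3)(p + 4) = 0 at p ∈ {-4, -3, -2, 2}; ∂L/∂q = 6(q - 4)(q - 3) = 0 at q ∈ {3, 4}.
The Hessian is diagonal: diag(L_pp, L_qq). Second derivatives: L_pp(-4)=720, L_pp(-3)=-300, L_pp(-2)=480, L_pp(2)=-7200; L_qq(3)=-6, L_qq(4)=6.
Local minima occur where both diagonal entries positive: (-4, 4), (-2, 4). Count: 2.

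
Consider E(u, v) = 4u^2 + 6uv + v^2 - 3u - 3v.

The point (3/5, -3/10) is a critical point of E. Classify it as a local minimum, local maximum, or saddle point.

The Hessian of E is constant: H = [[8, 6], [6, 2]].
det(H) = 8·2 − 6² = -20.
Since det(H) < 0, H is indefinite and the critical point is a saddle point.

saddle point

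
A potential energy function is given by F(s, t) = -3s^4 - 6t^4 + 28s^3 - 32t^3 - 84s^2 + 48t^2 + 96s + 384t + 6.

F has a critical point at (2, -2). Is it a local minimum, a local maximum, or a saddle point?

The mixed partial ∂²F/∂s∂t is 0, so the Hessian at any point is diag(F_ss, F_tt) = diag(12(-3s^2 + 14s - 14), 24(-3t^2 - 8t + 4)).
At (2, -2): H = diag(24, 192).
Both eigenvalues are positive, so H is positive definite: a local minimum.

local minimum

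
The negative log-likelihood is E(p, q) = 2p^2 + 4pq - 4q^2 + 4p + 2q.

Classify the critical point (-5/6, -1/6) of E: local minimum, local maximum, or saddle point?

The Hessian of E is constant: H = [[4, 4], [4, -8]].
det(H) = 4·(-8) − 4² = -48.
Since det(H) < 0, H is indefinite and the critical point is a saddle point.

saddle point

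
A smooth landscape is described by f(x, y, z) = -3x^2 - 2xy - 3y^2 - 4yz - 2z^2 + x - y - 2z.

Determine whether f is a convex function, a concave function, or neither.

f is quadratic, so its Hessian is the constant matrix H = [[-6, -2, 0], [-2, -6, -4], [0, -4, -4]].
Leading principal minors: -6, 32, -32.
Signs alternate −, +, − ⇒ H ≺ 0 ⇒ concave.

concave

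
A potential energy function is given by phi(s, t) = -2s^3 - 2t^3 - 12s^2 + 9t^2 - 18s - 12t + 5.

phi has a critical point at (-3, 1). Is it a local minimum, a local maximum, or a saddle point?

local minimum

The mixed partial ∂²phi/∂s∂t is 0, so the Hessian at any point is diag(phi_ss, phi_tt) = diag(-12(s + 2), 6(-2t + 3)).
At (-3, 1): H = diag(12, 6).
Both eigenvalues are positive, so H is positive definite: a local minimum.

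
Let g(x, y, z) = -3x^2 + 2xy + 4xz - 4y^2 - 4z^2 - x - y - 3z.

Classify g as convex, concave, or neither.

g is quadratic, so its Hessian is the constant matrix H = [[-6, 2, 4], [2, -8, 0], [4, 0, -8]].
Leading principal minors: -6, 44, -224.
Signs alternate −, +, − ⇒ H ≺ 0 ⇒ concave.

concave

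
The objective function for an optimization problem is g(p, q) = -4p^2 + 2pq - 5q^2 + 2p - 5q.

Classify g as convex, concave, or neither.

concave

g is quadratic, so its Hessian is the constant matrix H = [[-8, 2], [2, -10]].
det(H) = 76, tr(H) = -18.
det(H) > 0 and tr(H) < 0, so H is negative definite everywhere: concave.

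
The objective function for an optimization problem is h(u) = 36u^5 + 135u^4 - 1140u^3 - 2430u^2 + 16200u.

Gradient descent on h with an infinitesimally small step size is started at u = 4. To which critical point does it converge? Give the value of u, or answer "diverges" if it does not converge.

h'(u) = 180(u - 3)(u - 2)(u + 3)(u + 5), so h'(4) = 22680.
Gradient descent moves in the -h' direction, i.e. u is decreasing.
The nearest critical point in that direction is u = 3, where h'' = 8640 > 0 (a local minimum). The iterate converges there.

3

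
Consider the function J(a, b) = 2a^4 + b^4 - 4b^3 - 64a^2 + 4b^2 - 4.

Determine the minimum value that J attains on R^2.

-516

J(a,b) separates as P(a) + Q(b) − 4, so its minimum is min P + min Q − 4.
P'(a) = 8a(a - 4)(a + 4) vanishes at a ∈ {-4, 0, 4}; Q'(b) = 4b(b - 2)(b - 1) vanishes at b ∈ {0, 1, 2}.
Local minima of P (where P''>0): P(-4)=-512, P(4)=-512. Local minima of Q: Q(0)=0, Q(2)=0.
So the global minimum of J is P(-4) + Q(0) − 4 = -512 + 0 − 4 = -516, attained at (-4, 0).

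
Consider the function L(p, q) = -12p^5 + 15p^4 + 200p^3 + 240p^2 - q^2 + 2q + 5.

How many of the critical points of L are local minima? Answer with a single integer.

L separates as a function of p plus a function of q, so ∇L=0 decouples.
∂L/∂p = -60p(p - 4)(p + 1)(p + 2) = 0 at p ∈ {-2, -1, 0, 4}; ∂L/∂q = -2(q - 1) = 0 at q ∈ {1}.
The Hessian is diagonal: diag(L_pp, L_qq). Second derivatives: L_pp(-2)=720, L_pp(-1)=-300, L_pp(0)=480, L_pp(4)=-7200; L_qq(1)=-2.
Local minima occur where both diagonal entries positive: none. Count: 0.

0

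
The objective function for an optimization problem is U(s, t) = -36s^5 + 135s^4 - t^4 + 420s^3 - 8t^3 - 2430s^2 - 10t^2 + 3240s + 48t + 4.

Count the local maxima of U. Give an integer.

U separates as a function of s plus a function of t, so ∇U=0 decouples.
∂U/∂s = -180(s - 3)(s - 2)(s - 1)(s + 3) = 0 at s ∈ {-3, 1, 2, 3}; ∂U/∂t = -4(t - 1)(t + 3)(t + 4) = 0 at t ∈ {-4, -3, 1}.
The Hessian is diagonal: diag(U_ss, U_tt). Second derivatives: U_ss(-3)=21600, U_ss(1)=-1440, U_ss(2)=900, U_ss(3)=-2160; U_tt(-4)=-20, U_tt(-3)=16, U_tt(1)=-80.
Local maxima occur where both diagonal entries negative: (1, -4), (1, 1), (3, -4), (3, 1). Count: 4.

4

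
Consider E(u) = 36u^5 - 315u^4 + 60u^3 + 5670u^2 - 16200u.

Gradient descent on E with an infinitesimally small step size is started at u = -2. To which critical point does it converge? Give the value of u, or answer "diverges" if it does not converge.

2

E'(u) = 180(u - 5)(u - 3)(u - 2)(u + 3), so E'(-2) = -25200.
Gradient descent moves in the -E' direction, i.e. u is increasing.
The nearest critical point in that direction is u = 2, where E'' = 2700 > 0 (a local minimum). The iterate converges there.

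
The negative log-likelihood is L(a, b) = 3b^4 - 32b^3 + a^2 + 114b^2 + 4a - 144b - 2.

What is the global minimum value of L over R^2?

-65

L(a,b) separates as P(a) + Q(b) − 2, so its minimum is min P + min Q − 2.
P'(a) = 2a + 4 vanishes at a ∈ {-2}; Q'(b) = 12(b - 4)(b - 3)(b - 1) vanishes at b ∈ {1, 3, 4}.
Local minima of P (where P''>0): P(-2)=-4. Local minima of Q: Q(1)=-59, Q(4)=-32.
So the global minimum of L is P(-2) + Q(1) − 2 = -4 − 59 − 2 = -65, attained at (-2, 1).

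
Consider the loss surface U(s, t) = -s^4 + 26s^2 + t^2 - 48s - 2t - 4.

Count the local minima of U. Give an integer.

U separates as a function of s plus a function of t, so ∇U=0 decouples.
∂U/∂s = -4(s - 3)(s - 1)(s + 4) = 0 at s ∈ {-4, 1, 3}; ∂U/∂t = 2(t - 1) = 0 at t ∈ {1}.
The Hessian is diagonal: diag(U_ss, U_tt). Second derivatives: U_ss(-4)=-140, U_ss(1)=40, U_ss(3)=-56; U_tt(1)=2.
Local minima occur where both diagonal entries positive: (1, 1). Count: 1.

1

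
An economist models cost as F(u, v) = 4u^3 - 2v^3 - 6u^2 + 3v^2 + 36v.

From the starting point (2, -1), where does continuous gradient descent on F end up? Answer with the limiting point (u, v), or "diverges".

F is separable, so gradient descent decouples: u follows -∂F/∂u, v follows -∂F/∂v.
∂F/∂u = 12u(u - 1); at u=2 this is 24, so u decreases.
∂F/∂v = -6(v - 3)(v + 2); at v=-1 this is 24, so v decreases.
u converges to its nearest critical value 1 (a local min of the u-part); v converges to -2. The iterate converges to (1, -2).

(1, -2)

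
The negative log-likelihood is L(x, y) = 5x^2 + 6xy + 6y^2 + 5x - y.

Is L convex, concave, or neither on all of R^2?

L is quadratic, so its Hessian is the constant matrix H = [[10, 6], [6, 12]].
det(H) = 84, tr(H) = 22.
det(H) > 0 and tr(H) > 0, so H is positive definite everywhere: convex.

convex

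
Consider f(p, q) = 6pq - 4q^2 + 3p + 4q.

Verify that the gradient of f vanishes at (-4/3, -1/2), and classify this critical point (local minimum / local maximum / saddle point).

∇f = (6q + 3, 6p - 8q + 4); substituting (-4/3, -1/2) gives ∇f = (0, 0), so (-4/3, -1/2) is indeed a critical point.
The Hessian of f is constant: H = [[0, 6], [6, -8]].
det(H) = 0·(-8) − 6² = -36.
Since det(H) < 0, H is indefinite and the critical point is a saddle point.

saddle point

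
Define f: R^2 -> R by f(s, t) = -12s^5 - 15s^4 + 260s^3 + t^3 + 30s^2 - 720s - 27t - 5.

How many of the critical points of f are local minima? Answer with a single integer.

2

f separates as a function of s plus a function of t, so ∇f=0 decouples.
∂f/∂s = -60(s - 3)(s - 1)(s + 1)(s + 4) = 0 at s ∈ {-4, -1, 1, 3}; ∂f/∂t = 3(t - 3)(t + 3) = 0 at t ∈ {-3, 3}.
The Hessian is diagonal: diag(f_ss, f_tt). Second derivatives: f_ss(-4)=6300, f_ss(-1)=-1440, f_ss(1)=1200, f_ss(3)=-3360; f_tt(-3)=-18, f_tt(3)=18.
Local minima occur where both diagonal entries positive: (-4, 3), (1, 3). Count: 2.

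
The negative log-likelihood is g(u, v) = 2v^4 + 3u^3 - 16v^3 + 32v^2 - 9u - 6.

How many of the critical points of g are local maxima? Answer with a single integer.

g separates as a function of u plus a function of v, so ∇g=0 decouples.
∂g/∂u = 9(u - 1)(u + 1) = 0 at u ∈ {-1, 1}; ∂g/∂v = 8v(v - 4)(v - 2) = 0 at v ∈ {0, 2, 4}.
The Hessian is diagonal: diag(g_uu, g_vv). Second derivatives: g_uu(-1)=-18, g_uu(1)=18; g_vv(0)=64, g_vv(2)=-32, g_vv(4)=64.
Local maxima occur where both diagonal entries negative: (-1, 2). Count: 1.

1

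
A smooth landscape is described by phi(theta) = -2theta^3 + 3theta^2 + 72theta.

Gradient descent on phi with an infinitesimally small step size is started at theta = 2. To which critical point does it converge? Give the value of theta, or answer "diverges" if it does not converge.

phi'(theta) = -6(theta - 4)(theta + 3), so phi'(2) = 60.
Gradient descent moves in the -phi' direction, i.e. theta is decreasing.
The nearest critical point in that direction is theta = -3, where phi'' = 42 > 0 (a local minimum). The iterate converges there.

-3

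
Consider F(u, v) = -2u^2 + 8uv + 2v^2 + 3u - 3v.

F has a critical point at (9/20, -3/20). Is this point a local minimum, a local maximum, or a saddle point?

The Hessian of F is constant: H = [[-4, 8], [8, 4]].
det(H) = (-4)·4 − 8² = -80.
Since det(H) < 0, H is indefinite and the critical point is a saddle point.

saddle point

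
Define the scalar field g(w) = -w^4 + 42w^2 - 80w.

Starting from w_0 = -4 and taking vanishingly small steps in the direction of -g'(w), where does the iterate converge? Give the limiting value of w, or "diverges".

g'(w) = -4(w - 4)(w - 1)(w + 5), so g'(-4) = -160.
Gradient descent moves in the -g' direction, i.e. w is increasing.
The nearest critical point in that direction is w = 1, where g'' = 72 > 0 (a local minimum). The iterate converges there.

1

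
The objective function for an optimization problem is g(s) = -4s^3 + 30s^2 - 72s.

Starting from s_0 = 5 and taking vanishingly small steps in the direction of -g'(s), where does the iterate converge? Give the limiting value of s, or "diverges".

g'(s) = -12(s - 3)(s - 2), so g'(5) = -72.
Gradient descent moves in the -g' direction, i.e. s is increasing.
There is no critical point above s=5, and g' keeps the same sign, so the iterate runs off to +∞.

diverges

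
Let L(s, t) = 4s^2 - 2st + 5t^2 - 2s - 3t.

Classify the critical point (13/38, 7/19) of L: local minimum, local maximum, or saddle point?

local minimum

The Hessian of L is constant: H = [[8, -2], [-2, 10]].
det(H) = 8·10 − (-2)² = 76.
det(H) > 0 and tr(H) = 18 > 0, so H is positive definite and the point is a local minimum.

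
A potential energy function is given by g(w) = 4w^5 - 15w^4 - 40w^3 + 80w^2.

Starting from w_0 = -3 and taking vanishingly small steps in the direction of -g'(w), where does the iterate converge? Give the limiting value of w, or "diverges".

g'(w) = 20w(w - 4)(w - 1)(w + 2), so g'(-3) = 1680.
Gradient descent moves in the -g' direction, i.e. w is decreasing.
There is no critical point below w=-3, and g' keeps the same sign, so the iterate runs off to −∞.

diverges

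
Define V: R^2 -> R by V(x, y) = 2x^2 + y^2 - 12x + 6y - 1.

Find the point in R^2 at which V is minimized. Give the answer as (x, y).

(3, -3)

V(x,y) separates as P(x) + Q(y) − 1, so its minimum is min P + min Q − 1.
P'(x) = 4x - 12 vanishes at x ∈ {3}; Q'(y) = 2y + 6 vanishes at y ∈ {-3}.
Local minima of P (where P''>0): P(3)=-18. Local minima of Q: Q(-3)=-9.
So the global minimum of V is P(3) + Q(-3) − 1 = -18 − 9 − 1 = -28, attained at (3, -3).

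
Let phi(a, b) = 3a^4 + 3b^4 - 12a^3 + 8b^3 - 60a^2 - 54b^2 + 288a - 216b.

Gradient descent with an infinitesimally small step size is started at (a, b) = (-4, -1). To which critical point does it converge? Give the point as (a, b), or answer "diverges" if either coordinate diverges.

phi is separable, so gradient descent decouples: a follows -∂phi/∂a, b follows -∂phi/∂b.
∂phi/∂a = 12(a - 4)(a - 2)(a + 3); at a=-4 this is -576, so a increases.
∂phi/∂b = 12(b - 3)(b + 2)(b + 3); at b=-1 this is -96, so b increases.
a converges to its nearest critical value -3 (a local min of the a-part); b converges to 3. The iterate converges to (-3, 3).

(-3, 3)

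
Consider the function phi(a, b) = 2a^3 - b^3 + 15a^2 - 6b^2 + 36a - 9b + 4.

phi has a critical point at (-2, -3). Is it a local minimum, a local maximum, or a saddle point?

The mixed partial ∂²phi/∂a∂b is 0, so the Hessian at any point is diag(phi_aa, phi_bb) = diag(6(2a + 5), -6(b + 2)).
At (-2, -3): H = diag(6, 6).
Both eigenvalues are positive, so H is positive definite: a local minimum.

local minimum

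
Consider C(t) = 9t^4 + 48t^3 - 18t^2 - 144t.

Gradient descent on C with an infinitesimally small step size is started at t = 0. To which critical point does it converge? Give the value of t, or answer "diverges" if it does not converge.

1

C'(t) = 36(t - 1)(t + 1)(t + 4), so C'(0) = -144.
Gradient descent moves in the -C' direction, i.e. t is increasing.
The nearest critical point in that direction is t = 1, where C'' = 360 > 0 (a local minimum). The iterate converges there.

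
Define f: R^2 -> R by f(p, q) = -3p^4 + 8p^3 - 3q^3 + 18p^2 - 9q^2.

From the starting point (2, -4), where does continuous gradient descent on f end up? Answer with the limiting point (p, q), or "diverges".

f is separable, so gradient descent decouples: p follows -∂f/∂p, q follows -∂f/∂q.
∂f/∂p = -12p(p - 3)(p + 1); at p=2 this is 72, so p decreases.
∂f/∂q = -9q(q + 2); at q=-4 this is -72, so q increases.
p converges to its nearest critical value 0 (a local min of the p-part); q converges to -2. The iterate converges to (0, -2).

(0, -2)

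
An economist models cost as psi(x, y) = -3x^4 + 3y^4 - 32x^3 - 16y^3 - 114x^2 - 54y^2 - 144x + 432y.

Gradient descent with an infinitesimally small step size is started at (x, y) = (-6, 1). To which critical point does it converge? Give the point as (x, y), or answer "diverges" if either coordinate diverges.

psi is separable, so gradient descent decouples: x follows -∂psi/∂x, y follows -∂psi/∂y.
∂psi/∂x = -12(x + 1)(x + 3)(x + 4); at x=-6 this is 360, so x decreases.
∂psi/∂y = 12(y - 4)(y - 3)(y + 3); at y=1 this is 288, so y decreases.
The x-coordinate has no critical point in that direction and runs off to infinity.

diverges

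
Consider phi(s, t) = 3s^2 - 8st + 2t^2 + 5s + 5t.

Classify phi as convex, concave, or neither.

neither

phi is quadratic, so its Hessian is the constant matrix H = [[6, -8], [-8, 4]].
det(H) = -40, tr(H) = 10.
det(H) < 0, so H is indefinite: neither convex nor concave.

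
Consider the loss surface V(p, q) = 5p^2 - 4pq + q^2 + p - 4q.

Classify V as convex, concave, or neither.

V is quadratic, so its Hessian is the constant matrix H = [[10, -4], [-4, 2]].
det(H) = 4, tr(H) = 12.
det(H) > 0 and tr(H) > 0, so H is positive definite everywhere: convex.

convex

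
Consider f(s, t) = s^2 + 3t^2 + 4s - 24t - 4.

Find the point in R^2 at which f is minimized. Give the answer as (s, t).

f(s,t) separates as P(s) + Q(t) − 4, so its minimum is min P + min Q − 4.
P'(s) = 2s + 4 vanishes at s ∈ {-2}; Q'(t) = 6(t - 4) vanishes at t ∈ {4}.
Local minima of P (where P''>0): P(-2)=-4. Local minima of Q: Q(4)=-48.
So the global minimum of f is P(-2) + Q(4) − 4 = -4 − 48 − 4 = -56, attained at (-2, 4).

(-2, 4)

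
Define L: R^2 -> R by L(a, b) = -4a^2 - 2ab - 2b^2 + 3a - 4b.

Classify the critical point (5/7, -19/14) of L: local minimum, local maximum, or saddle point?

The Hessian of L is constant: H = [[-8, -2], [-2, -4]].
det(H) = (-8)·(-4) − (-2)² = 28.
det(H) > 0 and tr(H) = -12 < 0, so H is negative definite and the point is a local maximum.

local maximum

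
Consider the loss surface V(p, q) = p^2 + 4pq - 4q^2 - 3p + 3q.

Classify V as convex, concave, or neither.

neither

V is quadratic, so its Hessian is the constant matrix H = [[2, 4], [4, -8]].
det(H) = -32, tr(H) = -6.
det(H) < 0, so H is indefinite: neither convex nor concave.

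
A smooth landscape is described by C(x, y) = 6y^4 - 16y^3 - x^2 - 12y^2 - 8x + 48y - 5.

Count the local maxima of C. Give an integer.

1

C separates as a function of x plus a function of y, so ∇C=0 decouples.
∂C/∂x = -2(x + 4) = 0 at x ∈ {-4}; ∂C/∂y = 24(y - 2)(y - 1)(y + 1) = 0 at y ∈ {-1, 1, 2}.
The Hessian is diagonal: diag(C_xx, C_yy). Second derivatives: C_xx(-4)=-2; C_yy(-1)=144, C_yy(1)=-48, C_yy(2)=72.
Local maxima occur where both diagonal entries negative: (-4, 1). Count: 1.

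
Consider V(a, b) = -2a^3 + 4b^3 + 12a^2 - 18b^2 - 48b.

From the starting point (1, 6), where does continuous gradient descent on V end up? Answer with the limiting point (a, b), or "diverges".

(0, 4)

V is separable, so gradient descent decouples: a follows -∂V/∂a, b follows -∂V/∂b.
∂V/∂a = -6a(a - 4); at a=1 this is 18, so a decreases.
∂V/∂b = 12(b - 4)(b + 1); at b=6 this is 168, so b decreases.
a converges to its nearest critical value 0 (a local min of the a-part); b converges to 4. The iterate converges to (0, 4).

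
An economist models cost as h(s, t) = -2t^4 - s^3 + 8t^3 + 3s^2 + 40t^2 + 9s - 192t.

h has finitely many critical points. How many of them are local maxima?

h separates as a function of s plus a function of t, so ∇h=0 decouples.
∂h/∂s = -3(s - 3)(s + 1) = 0 at s ∈ {-1, 3}; ∂h/∂t = -8(t - 4)(t - 2)(t + 3) = 0 at t ∈ {-3, 2, 4}.
The Hessian is diagonal: diag(h_ss, h_tt). Second derivatives: h_ss(-1)=12, h_ss(3)=-12; h_tt(-3)=-280, h_tt(2)=80, h_tt(4)=-112.
Local maxima occur where both diagonal entries negative: (3, -3), (3, 4). Count: 2.

2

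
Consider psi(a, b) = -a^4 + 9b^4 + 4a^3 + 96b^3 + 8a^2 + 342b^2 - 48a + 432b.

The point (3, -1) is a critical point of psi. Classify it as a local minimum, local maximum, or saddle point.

saddle point

The mixed partial ∂²psi/∂a∂b is 0, so the Hessian at any point is diag(psi_aa, psi_bb) = diag(4(-3a^2 + 6a + 4), 36(3b^2 + 16b + 19)).
At (3, -1): H = diag(-20, 216).
The eigenvalues have opposite signs, so H is indefinite: a saddle point.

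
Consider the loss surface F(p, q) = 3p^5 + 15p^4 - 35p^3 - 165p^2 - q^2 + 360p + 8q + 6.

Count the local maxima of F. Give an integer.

2

F separates as a function of p plus a function of q, so ∇F=0 decouples.
∂F/∂p = 15(p - 2)(p - 1)(p + 3)(p + 4) = 0 at p ∈ {-4, -3, 1, 2}; ∂F/∂q = -2(q - 4) = 0 at q ∈ {4}.
The Hessian is diagonal: diag(F_pp, F_qq). Second derivatives: F_pp(-4)=-450, F_pp(-3)=300, F_pp(1)=-300, F_pp(2)=450; F_qq(4)=-2.
Local maxima occur where both diagonal entries negative: (-4, 4), (1, 4). Count: 2.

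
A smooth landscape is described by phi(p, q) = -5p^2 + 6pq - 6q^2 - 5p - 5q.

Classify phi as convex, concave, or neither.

phi is quadratic, so its Hessian is the constant matrix H = [[-10, 6], [6, -12]].
det(H) = 84, tr(H) = -22.
det(H) > 0 and tr(H) < 0, so H is negative definite everywhere: concave.

concave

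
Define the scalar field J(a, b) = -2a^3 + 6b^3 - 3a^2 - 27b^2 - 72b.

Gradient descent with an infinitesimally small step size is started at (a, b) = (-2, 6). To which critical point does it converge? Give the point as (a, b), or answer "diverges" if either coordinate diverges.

J is separable, so gradient descent decouples: a follows -∂J/∂a, b follows -∂J/∂b.
∂J/∂a = -6a(a + 1); at a=-2 this is -12, so a increases.
∂J/∂b = 18(b - 4)(b + 1); at b=6 this is 252, so b decreases.
a converges to its nearest critical value -1 (a local min of the a-part); b converges to 4. The iterate converges to (-1, 4).

(-1, 4)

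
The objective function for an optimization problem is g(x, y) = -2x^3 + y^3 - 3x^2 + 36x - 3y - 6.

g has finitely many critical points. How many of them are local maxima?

1

g separates as a function of x plus a function of y, so ∇g=0 decouples.
∂g/∂x = -6(x - 2)(x + 3) = 0 at x ∈ {-3, 2}; ∂g/∂y = 3(y - 1)(y + 1) = 0 at y ∈ {-1, 1}.
The Hessian is diagonal: diag(g_xx, g_yy). Second derivatives: g_xx(-3)=30, g_xx(2)=-30; g_yy(-1)=-6, g_yy(1)=6.
Local maxima occur where both diagonal entries negative: (2, -1). Count: 1.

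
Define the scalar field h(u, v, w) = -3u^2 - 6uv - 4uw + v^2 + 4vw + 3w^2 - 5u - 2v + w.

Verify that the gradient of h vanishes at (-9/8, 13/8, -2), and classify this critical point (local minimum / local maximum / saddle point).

saddle point

∇h = (-6u - 6v - 4w - 5, -6u + 2v + 4w - 2, -4u + 4v + 6w + 1); substituting (-9/8, 13/8, -2) gives ∇h = (0, 0, 0), so (-9/8, 13/8, -2) is indeed a critical point.
The Hessian is constant: H = [[-6, -6, -4], [-6, 2, 4], [-4, 4, 6]].
Leading principal minors: Δ₁ = -6, Δ₂ = -48, Δ₃ = -32.
The minors fit neither the all-positive nor the alternating-sign pattern, so H is indefinite: a saddle point.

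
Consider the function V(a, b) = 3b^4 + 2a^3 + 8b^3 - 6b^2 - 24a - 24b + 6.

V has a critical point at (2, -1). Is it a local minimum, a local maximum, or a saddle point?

saddle point

The mixed partial ∂²V/∂a∂b is 0, so the Hessian at any point is diag(V_aa, V_bb) = diag(12a, 12(3b^2 + 4b - 1)).
At (2, -1): H = diag(24, -24).
The eigenvalues have opposite signs, so H is indefinite: a saddle point.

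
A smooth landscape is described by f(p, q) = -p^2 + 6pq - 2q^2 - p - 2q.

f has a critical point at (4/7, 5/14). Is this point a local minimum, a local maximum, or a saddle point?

The Hessian of f is constant: H = [[-2, 6], [6, -4]].
det(H) = (-2)·(-4) − 6² = -28.
Since det(H) < 0, H is indefinite and the critical point is a saddle point.

saddle point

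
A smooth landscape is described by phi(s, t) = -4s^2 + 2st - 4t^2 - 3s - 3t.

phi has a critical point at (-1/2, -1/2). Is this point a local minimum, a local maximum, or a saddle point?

The Hessian of phi is constant: H = [[-8, 2], [2, -8]].
det(H) = (-8)·(-8) − 2² = 60.
det(H) > 0 and tr(H) = -16 < 0, so H is negative definite and the point is a local maximum.

local maximum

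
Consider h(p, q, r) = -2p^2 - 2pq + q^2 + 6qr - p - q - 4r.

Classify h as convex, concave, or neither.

neither

h is quadratic, so its Hessian is the constant matrix H = [[-4, -2, 0], [-2, 2, 6], [0, 6, 0]].
Leading principal minors: -4, -12, 144.
Neither pattern holds ⇒ H is indefinite ⇒ neither convex nor concave.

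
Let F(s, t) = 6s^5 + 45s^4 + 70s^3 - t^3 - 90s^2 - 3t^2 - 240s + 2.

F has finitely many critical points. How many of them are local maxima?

2

F separates as a function of s plus a function of t, so ∇F=0 decouples.
∂F/∂s = 30(s - 1)(s + 1)(s + 2)(s + 4) = 0 at s ∈ {-4, -2, -1, 1}; ∂F/∂t = -3t(t + 2) = 0 at t ∈ {-2, 0}.
The Hessian is diagonal: diag(F_ss, F_tt). Second derivatives: F_ss(-4)=-900, F_ss(-2)=180, F_ss(-1)=-180, F_ss(1)=900; F_tt(-2)=6, F_tt(0)=-6.
Local maxima occur where both diagonal entries negative: (-4, 0), (-1, 0). Count: 2.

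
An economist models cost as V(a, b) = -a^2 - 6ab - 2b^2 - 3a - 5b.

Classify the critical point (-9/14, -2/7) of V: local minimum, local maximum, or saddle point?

The Hessian of V is constant: H = [[-2, -6], [-6, -4]].
det(H) = (-2)·(-4) − (-6)² = -28.
Since det(H) < 0, H is indefinite and the critical point is a saddle point.

saddle point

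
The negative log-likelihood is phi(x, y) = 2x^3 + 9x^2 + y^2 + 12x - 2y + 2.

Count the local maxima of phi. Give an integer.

0

phi separates as a function of x plus a function of y, so ∇phi=0 decouples.
∂phi/∂x = 6(x + 1)(x + 2) = 0 at x ∈ {-2, -1}; ∂phi/∂y = 2(y - 1) = 0 at y ∈ {1}.
The Hessian is diagonal: diag(phi_xx, phi_yy). Second derivatives: phi_xx(-2)=-6, phi_xx(-1)=6; phi_yy(1)=2.
Local maxima occur where both diagonal entries negative: none. Count: 0.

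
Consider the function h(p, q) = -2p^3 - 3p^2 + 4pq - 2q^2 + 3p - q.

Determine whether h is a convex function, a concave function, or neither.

The term -2p^3 is cubic, so the Hessian is not constant.
∂²h/∂p² = -12p - 6, which takes both signs as p varies (negative for sufficiently large p). A diagonal entry of the Hessian changing sign means the Hessian is neither positive- nor negative-semidefinite on all of R^2.

neither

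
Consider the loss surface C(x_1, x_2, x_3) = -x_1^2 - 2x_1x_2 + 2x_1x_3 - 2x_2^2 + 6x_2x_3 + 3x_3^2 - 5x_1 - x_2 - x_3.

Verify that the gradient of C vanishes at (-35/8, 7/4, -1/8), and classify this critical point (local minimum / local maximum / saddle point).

saddle point

∇C = (-2x_1 - 2x_2 + 2x_3 - 5, -2x_1 - 4x_2 + 6x_3 - 1, 2x_1 + 6x_2 + 6x_3 - 1); substituting (-35/8, 7/4, -1/8) gives ∇C = (0, 0, 0), so (-35/8, 7/4, -1/8) is indeed a critical point.
The Hessian is constant: H = [[-2, -2, 2], [-2, -4, 6], [2, 6, 6]].
Leading principal minors: Δ₁ = -2, Δ₂ = 4, Δ₃ = 64.
The minors fit neither the all-positive nor the alternating-sign pattern, so H is indefinite: a saddle point.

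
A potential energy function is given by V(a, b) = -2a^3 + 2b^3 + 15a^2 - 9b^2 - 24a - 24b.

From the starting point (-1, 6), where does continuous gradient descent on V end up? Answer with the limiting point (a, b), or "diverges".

(1, 4)

V is separable, so gradient descent decouples: a follows -∂V/∂a, b follows -∂V/∂b.
∂V/∂a = -6(a - 4)(a - 1); at a=-1 this is -60, so a increases.
∂V/∂b = 6(b - 4)(b + 1); at b=6 this is 84, so b decreases.
a converges to its nearest critical value 1 (a local min of the a-part); b converges to 4. The iterate converges to (1, 4).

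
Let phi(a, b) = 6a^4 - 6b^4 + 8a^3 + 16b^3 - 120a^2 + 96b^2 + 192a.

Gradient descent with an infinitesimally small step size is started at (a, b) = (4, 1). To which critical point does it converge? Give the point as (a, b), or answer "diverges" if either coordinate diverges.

phi is separable, so gradient descent decouples: a follows -∂phi/∂a, b follows -∂phi/∂b.
∂phi/∂a = 24(a - 2)(a - 1)(a + 4); at a=4 this is 1152, so a decreases.
∂phi/∂b = -24b(b - 4)(b + 2); at b=1 this is 216, so b decreases.
a converges to its nearest critical value 2 (a local min of the a-part); b converges to 0. The iterate converges to (2, 0).

(2, 0)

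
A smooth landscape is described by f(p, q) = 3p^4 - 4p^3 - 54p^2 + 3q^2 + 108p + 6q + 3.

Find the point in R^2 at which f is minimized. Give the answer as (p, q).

f(p,q) separates as A(p) + B(q) + 3, so its minimum is min A + min B + 3.
A'(p) = 12(p - 3)(p - 1)(p + 3) vanishes at p ∈ {-3, 1, 3}; B'(q) = 6q + 6 vanishes at q ∈ {-1}.
Local minima of A (where A''>0): A(-3)=-459, A(3)=-27. Local minima of B: B(-1)=-3.
So the global minimum of f is A(-3) + B(-1) + 3 = -459 − 3 + 3 = -459, attained at (-3, -1).

(-3, -1)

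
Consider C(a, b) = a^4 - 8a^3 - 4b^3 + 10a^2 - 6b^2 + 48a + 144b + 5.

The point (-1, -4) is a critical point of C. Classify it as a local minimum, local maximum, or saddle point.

The mixed partial ∂²C/∂a∂b is 0, so the Hessian at any point is diag(C_aa, C_bb) = diag(4(3a^2 - 12a + 5), -12(2b + 1)).
At (-1, -4): H = diag(80, 84).
Both eigenvalues are positive, so H is positive definite: a local minimum.

local minimum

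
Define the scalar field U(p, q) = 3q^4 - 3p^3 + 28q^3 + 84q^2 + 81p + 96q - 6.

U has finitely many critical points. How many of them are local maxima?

1

U separates as a function of p plus a function of q, so ∇U=0 decouples.
∂U/∂p = -9(p - 3)(p + 3) = 0 at p ∈ {-3, 3}; ∂U/∂q = 12(q + 1)(q + 2)(q + 4) = 0 at q ∈ {-4, -2, -1}.
The Hessian is diagonal: diag(U_pp, U_qq). Second derivatives: U_pp(-3)=54, U_pp(3)=-54; U_qq(-4)=72, U_qq(-2)=-24, U_qq(-1)=36.
Local maxima occur where both diagonal entries negative: (3, -2). Count: 1.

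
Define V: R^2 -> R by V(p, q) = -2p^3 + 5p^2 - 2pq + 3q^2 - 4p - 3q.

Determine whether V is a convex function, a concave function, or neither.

The term -2p^3 is cubic, so the Hessian is not constant.
∂²V/∂p² = -12p + 10, which takes both signs as p varies (negative for sufficiently large p). A diagonal entry of the Hessian changing sign means the Hessian is neither positive- nor negative-semidefinite on all of R^2.

neither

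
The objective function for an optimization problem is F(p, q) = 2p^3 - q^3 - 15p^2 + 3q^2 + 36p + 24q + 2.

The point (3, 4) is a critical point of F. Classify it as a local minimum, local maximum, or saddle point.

The mixed partial ∂²F/∂p∂q is 0, so the Hessian at any point is diag(F_pp, F_qq) = diag(6(2p - 5), 6(-q + 1)).
At (3, 4): H = diag(6, -18).
The eigenvalues have opposite signs, so H is indefinite: a saddle point.

saddle point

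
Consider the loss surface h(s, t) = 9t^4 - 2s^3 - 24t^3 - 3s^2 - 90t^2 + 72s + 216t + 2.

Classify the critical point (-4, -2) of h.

local minimum

The mixed partial ∂²h/∂s∂t is 0, so the Hessian at any point is diag(h_ss, h_tt) = diag(-6(2s + 1), 36(3t^2 - 4t - 5)).
At (-4, -2): H = diag(42, 540).
Both eigenvalues are positive, so H is positive definite: a local minimum.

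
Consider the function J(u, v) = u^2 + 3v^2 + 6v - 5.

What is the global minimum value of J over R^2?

J(u,v) separates as P(u) + Q(v) − 5, so its minimum is min P + min Q − 5.
P'(u) = 2u vanishes at u ∈ {0}; Q'(v) = 6v + 6 vanishes at v ∈ {-1}.
Local minima of P (where P''>0): P(0)=0. Local minima of Q: Q(-1)=-3.
So the global minimum of J is P(0) + Q(-1) − 5 = 0 − 3 − 5 = -8, attained at (0, -1).

-8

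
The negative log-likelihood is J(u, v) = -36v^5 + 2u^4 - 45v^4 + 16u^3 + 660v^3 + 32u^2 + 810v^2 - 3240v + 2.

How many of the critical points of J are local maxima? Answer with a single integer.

J separates as a function of u plus a function of v, so ∇J=0 decouples.
∂J/∂u = 8u(u + 2)(u + 4) = 0 at u ∈ {-4, -2, 0}; ∂J/∂v = -180(v - 3)(v - 1)(v + 2)(v + 3) = 0 at v ∈ {-3, -2, 1, 3}.
The Hessian is diagonal: diag(J_uu, J_vv). Second derivatives: J_uu(-4)=64, J_uu(-2)=-32, J_uu(0)=64; J_vv(-3)=4320, J_vv(-2)=-2700, J_vv(1)=4320, J_vv(3)=-10800.
Local maxima occur where both diagonal entries negative: (-2, -2), (-2, 3). Count: 2.

2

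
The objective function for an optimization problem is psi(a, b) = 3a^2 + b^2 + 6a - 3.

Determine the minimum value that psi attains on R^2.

psi(a,b) separates as P(a) + Q(b) − 3, so its minimum is min P + min Q − 3.
P'(a) = 6a + 6 vanishes at a ∈ {-1}; Q'(b) = 2b vanishes at b ∈ {0}.
Local minima of P (where P''>0): P(-1)=-3. Local minima of Q: Q(0)=0.
So the global minimum of psi is P(-1) + Q(0) − 3 = -3 + 0 − 3 = -6, attained at (-1, 0).

-6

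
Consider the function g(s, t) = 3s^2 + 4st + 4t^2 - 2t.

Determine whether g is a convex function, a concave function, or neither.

g is quadratic, so its Hessian is the constant matrix H = [[6, 4], [4, 8]].
det(H) = 32, tr(H) = 14.
det(H) > 0 and tr(H) > 0, so H is positive definite everywhere: convex.

convex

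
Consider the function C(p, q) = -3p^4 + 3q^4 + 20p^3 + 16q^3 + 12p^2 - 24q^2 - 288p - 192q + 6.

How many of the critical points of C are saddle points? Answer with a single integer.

5

C separates as a function of p plus a function of q, so ∇C=0 decouples.
∂C/∂p = -12(p - 4)(p - 3)(p + 2) = 0 at p ∈ {-2, 3, 4}; ∂C/∂q = 12(q - 2)(q + 2)(q + 4) = 0 at q ∈ {-4, -2, 2}.
The Hessian is diagonal: diag(C_pp, C_qq). Second derivatives: C_pp(-2)=-360, C_pp(3)=60, C_pp(4)=-72; C_qq(-4)=144, C_qq(-2)=-96, C_qq(2)=288.
Saddle points occur where the two diagonal entries have opposite signs: (-2, -4), (-2, 2), (3, -2), (4, -4), (4, 2). Count: 5.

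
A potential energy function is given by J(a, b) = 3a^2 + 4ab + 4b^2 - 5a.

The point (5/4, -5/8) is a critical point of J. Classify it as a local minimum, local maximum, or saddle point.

The Hessian of J is constant: H = [[6, 4], [4, 8]].
det(H) = 6·8 − 4² = 32.
det(H) > 0 and tr(H) = 14 > 0, so H is positive definite and the point is a local minimum.

local minimum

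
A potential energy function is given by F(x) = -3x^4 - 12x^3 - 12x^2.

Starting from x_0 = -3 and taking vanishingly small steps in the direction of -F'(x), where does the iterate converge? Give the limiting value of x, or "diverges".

diverges

F'(x) = -12x(x + 1)(x + 2), so F'(-3) = 72.
Gradient descent moves in the -F' direction, i.e. x is decreasing.
There is no critical point below x=-3, and F' keeps the same sign, so the iterate runs off to −∞.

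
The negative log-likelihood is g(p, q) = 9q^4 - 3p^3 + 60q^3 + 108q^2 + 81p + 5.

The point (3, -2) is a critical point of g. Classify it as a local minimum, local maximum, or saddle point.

The mixed partial ∂²g/∂p∂q is 0, so the Hessian at any point is diag(g_pp, g_qq) = diag(-18p, 36(3q^2 + 10q + 6)).
At (3, -2): H = diag(-54, -72).
Both eigenvalues are negative, so H is negative definite: a local maximum.

local maximum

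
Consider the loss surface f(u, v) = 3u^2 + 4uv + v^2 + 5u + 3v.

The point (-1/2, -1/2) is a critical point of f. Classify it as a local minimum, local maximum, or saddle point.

saddle point

The Hessian of f is constant: H = [[6, 4], [4, 2]].
det(H) = 6·2 − 4² = -4.
Since det(H) < 0, H is indefinite and the critical point is a saddle point.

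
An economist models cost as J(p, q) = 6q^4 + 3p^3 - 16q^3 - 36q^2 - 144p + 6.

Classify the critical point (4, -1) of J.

local minimum

The mixed partial ∂²J/∂p∂q is 0, so the Hessian at any point is diag(J_pp, J_qq) = diag(18p, 24(3q^2 - 4q - 3)).
At (4, -1): H = diag(72, 96).
Both eigenvalues are positive, so H is positive definite: a local minimum.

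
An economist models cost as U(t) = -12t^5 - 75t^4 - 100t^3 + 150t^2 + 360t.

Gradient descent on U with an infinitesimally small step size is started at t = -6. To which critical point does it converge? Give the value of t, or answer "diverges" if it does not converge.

-3

U'(t) = -60(t - 1)(t + 1)(t + 2)(t + 3), so U'(-6) = -25200.
Gradient descent moves in the -U' direction, i.e. t is increasing.
The nearest critical point in that direction is t = -3, where U'' = 480 > 0 (a local minimum). The iterate converges there.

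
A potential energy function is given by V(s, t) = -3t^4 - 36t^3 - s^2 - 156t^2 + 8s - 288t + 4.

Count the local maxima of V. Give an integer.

2

V separates as a function of s plus a function of t, so ∇V=0 decouples.
∂V/∂s = -2(s - 4) = 0 at s ∈ {4}; ∂V/∂t = -12(t + 2)(t + 3)(t + 4) = 0 at t ∈ {-4, -3, -2}.
The Hessian is diagonal: diag(V_ss, V_tt). Second derivatives: V_ss(4)=-2; V_tt(-4)=-24, V_tt(-3)=12, V_tt(-2)=-24.
Local maxima occur where both diagonal entries negative: (4, -4), (4, -2). Count: 2.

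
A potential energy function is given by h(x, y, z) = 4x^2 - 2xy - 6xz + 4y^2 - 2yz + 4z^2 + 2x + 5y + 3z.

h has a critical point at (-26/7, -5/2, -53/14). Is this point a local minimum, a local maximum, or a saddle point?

local minimum

The Hessian is constant: H = [[8, -2, -6], [-2, 8, -2], [-6, -2, 8]].
Leading principal minors: Δ₁ = 8, Δ₂ = 60, Δ₃ = 112.
All leading minors are positive, so H is positive definite: a local minimum.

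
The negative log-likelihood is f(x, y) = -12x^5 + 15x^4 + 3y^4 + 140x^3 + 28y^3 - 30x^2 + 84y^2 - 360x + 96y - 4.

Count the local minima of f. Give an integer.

4

f separates as a function of x plus a function of y, so ∇f=0 decouples.
∂f/∂x = -60(x - 3)(x - 1)(x + 1)(x + 2) = 0 at x ∈ {-2, -1, 1, 3}; ∂f/∂y = 12(y + 1)(y + 2)(y + 4) = 0 at y ∈ {-4, -2, -1}.
The Hessian is diagonal: diag(f_xx, f_yy). Second derivatives: f_xx(-2)=900, f_xx(-1)=-480, f_xx(1)=720, f_xx(3)=-2400; f_yy(-4)=72, f_yy(-2)=-24, f_yy(-1)=36.
Local minima occur where both diagonal entries positive: (-2, -4), (-2, -1), (1, -4), (1, -1). Count: 4.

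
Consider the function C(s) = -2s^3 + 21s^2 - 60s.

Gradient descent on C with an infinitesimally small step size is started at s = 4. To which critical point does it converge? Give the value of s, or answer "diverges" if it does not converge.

C'(s) = -6(s - 5)(s - 2), so C'(4) = 12.
Gradient descent moves in the -C' direction, i.e. s is decreasing.
The nearest critical point in that direction is s = 2, where C'' = 18 > 0 (a local minimum). The iterate converges there.

2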